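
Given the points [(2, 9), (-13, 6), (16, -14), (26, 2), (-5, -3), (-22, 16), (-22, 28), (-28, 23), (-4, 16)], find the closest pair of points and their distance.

Computing all pairwise distances among 9 points:

d((2, 9), (-13, 6)) = 15.2971
d((2, 9), (16, -14)) = 26.9258
d((2, 9), (26, 2)) = 25.0
d((2, 9), (-5, -3)) = 13.8924
d((2, 9), (-22, 16)) = 25.0
d((2, 9), (-22, 28)) = 30.6105
d((2, 9), (-28, 23)) = 33.1059
d((2, 9), (-4, 16)) = 9.2195
d((-13, 6), (16, -14)) = 35.2278
d((-13, 6), (26, 2)) = 39.2046
d((-13, 6), (-5, -3)) = 12.0416
d((-13, 6), (-22, 16)) = 13.4536
d((-13, 6), (-22, 28)) = 23.7697
d((-13, 6), (-28, 23)) = 22.6716
d((-13, 6), (-4, 16)) = 13.4536
d((16, -14), (26, 2)) = 18.868
d((16, -14), (-5, -3)) = 23.7065
d((16, -14), (-22, 16)) = 48.4149
d((16, -14), (-22, 28)) = 56.6392
d((16, -14), (-28, 23)) = 57.4891
d((16, -14), (-4, 16)) = 36.0555
d((26, 2), (-5, -3)) = 31.4006
d((26, 2), (-22, 16)) = 50.0
d((26, 2), (-22, 28)) = 54.5894
d((26, 2), (-28, 23)) = 57.9396
d((26, 2), (-4, 16)) = 33.1059
d((-5, -3), (-22, 16)) = 25.4951
d((-5, -3), (-22, 28)) = 35.3553
d((-5, -3), (-28, 23)) = 34.7131
d((-5, -3), (-4, 16)) = 19.0263
d((-22, 16), (-22, 28)) = 12.0
d((-22, 16), (-28, 23)) = 9.2195
d((-22, 16), (-4, 16)) = 18.0
d((-22, 28), (-28, 23)) = 7.8102 <-- minimum
d((-22, 28), (-4, 16)) = 21.6333
d((-28, 23), (-4, 16)) = 25.0

Closest pair: (-22, 28) and (-28, 23) with distance 7.8102

The closest pair is (-22, 28) and (-28, 23) with Euclidean distance 7.8102. For 9 points, brute-force pairwise comparison is shown above. For large n, the divide-and-conquer algorithm (sort by x, recurse on halves, check the dividing strip) achieves O(n log n).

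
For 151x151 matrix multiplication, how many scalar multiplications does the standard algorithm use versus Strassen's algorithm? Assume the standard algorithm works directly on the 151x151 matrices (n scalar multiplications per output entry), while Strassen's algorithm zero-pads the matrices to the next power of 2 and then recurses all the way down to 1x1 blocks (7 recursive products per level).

Matrix multiplication for 151x151 matrices:

Strassen's algorithm requires power-of-2 dimensions. Pad 151x151 to 256x256 (next power of 2).

Standard algorithm: 151^3 = 3442951 multiplications
Strassen's algorithm: 7^(log2(256)) = 7^8 = 5764801 multiplications
Difference: 3442951 - 5764801 = -2321850 (Strassen uses MORE here due to padding overhead — for small or just-over-power-of-2 n, padding can outweigh the per-level savings)

Standard: 3442951 multiplications (151^3). Strassen: 5764801 multiplications (7^8, after padding to 256x256). Strassen reduces 8 recursive multiplications to 7 at each level.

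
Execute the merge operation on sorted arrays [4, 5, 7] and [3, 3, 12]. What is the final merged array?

Merging process:

Compare 4 vs 3: take 3 from right. Merged: [3]
Compare 4 vs 3: take 3 from right. Merged: [3, 3]
Compare 4 vs 12: take 4 from left. Merged: [3, 3, 4]
Compare 5 vs 12: take 5 from left. Merged: [3, 3, 4, 5]
Compare 7 vs 12: take 7 from left. Merged: [3, 3, 4, 5, 7]
Append remaining from right: [12]. Merged: [3, 3, 4, 5, 7, 12]

Final merged array: [3, 3, 4, 5, 7, 12]
Total comparisons: 5

The merged array is [3, 3, 4, 5, 7, 12], requiring 5 comparisons. The merge step runs in O(n) time where n is the total number of elements.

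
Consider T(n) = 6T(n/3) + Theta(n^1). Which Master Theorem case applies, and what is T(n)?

Master Theorem for T(n) = 6T(n/3) + O(n^1):

a = 6, b = 3, c = 1
log_b(a) = log_3(6) = 1.6309

Case 1: c = 1 < log_3(6) = 1.6309
T(n) = O(n^(log_3 6))

For T(n) = 6T(n/3) + O(n^1): log_3(6) = 1.6309. This is Case 1 of the Master Theorem (c < log_b(a), work dominated by leaves), giving O(n^(log_3 6)).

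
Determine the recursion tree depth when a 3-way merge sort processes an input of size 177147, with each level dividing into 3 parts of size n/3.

For divide and conquer with division factor 3:

Problem sizes at each level:
Level 0: 177147
Level 1: 59049
Level 2: 19683
Level 3: 6561
Level 4: 2187
Level 5: 729
Level 6: 243
Level 7: 81
Level 8: 27
Level 9: 9
Level 10: 3
Level 11: 1

The root is level 0 and the size-1 base case is level 11 (the tree spans levels 0 through 11, i.e. 12 levels counting the root), so the depth is the number of divisions: log_3(177147) = 11

The recursion tree depth is log_3(177147) = 11. At each level, the problem size is divided by 3, so it takes 11 divisions to reduce to a base case of size 1. The algorithm makes 3 recursive calls at each level.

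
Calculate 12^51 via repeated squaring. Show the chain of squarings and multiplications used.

Computing 12^51 by squaring (build up from 12^1; each line after the first costs one multiplication):

12^1 = 12
12^2 = (12^1)^2 = 12^2 = 144
12^3 = 12 * 12^2 = 12 * 144 = 1728
12^6 = (12^3)^2 = 1728^2 = 2985984
12^12 = (12^6)^2 = 2985984^2 = 8916100448256
12^24 = (12^12)^2 = 8916100448256^2 = 79496847203390844133441536
12^25 = 12 * 12^24 = 12 * 79496847203390844133441536 = 953962166440690129601298432
12^50 = (12^25)^2 = 953962166440690129601298432^2 = 910043815000214977332758527534256632492715260325658624
12^51 = 12 * 12^50 = 12 * 910043815000214977332758527534256632492715260325658624 = 10920525780002579727993102330411079589912583123907903488

Result: 10920525780002579727993102330411079589912583123907903488
Multiplications needed: 8 (8 lines after 12^1)

12^51 = 10920525780002579727993102330411079589912583123907903488. Using exponentiation by squaring, this requires 8 multiplications. The key idea: if the exponent is even, square the half-power; if odd, multiply by the base once.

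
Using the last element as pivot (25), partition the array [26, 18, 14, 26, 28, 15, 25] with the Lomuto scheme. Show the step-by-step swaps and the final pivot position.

Lomuto partition with pivot = 25:

Initial array: [26, 18, 14, 26, 28, 15, 25]

arr[0]=26 > 25: no swap
arr[1]=18 <= 25: swap with position 0, array becomes [18, 26, 14, 26, 28, 15, 25]
arr[2]=14 <= 25: swap with position 1, array becomes [18, 14, 26, 26, 28, 15, 25]
arr[3]=26 > 25: no swap
arr[4]=28 > 25: no swap
arr[5]=15 <= 25: swap with position 2, array becomes [18, 14, 15, 26, 28, 26, 25]

Place pivot at position 3: [18, 14, 15, 25, 28, 26, 26]
Pivot position: 3

After partitioning with pivot 25, the array becomes [18, 14, 15, 25, 28, 26, 26]. The pivot is placed at index 3. All elements to the left of the pivot are <= 25, and all elements to the right are > 25.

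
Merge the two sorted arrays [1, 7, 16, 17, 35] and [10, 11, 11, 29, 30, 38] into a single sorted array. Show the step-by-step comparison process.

Merging process:

Compare 1 vs 10: take 1 from left. Merged: [1]
Compare 7 vs 10: take 7 from left. Merged: [1, 7]
Compare 16 vs 10: take 10 from right. Merged: [1, 7, 10]
Compare 16 vs 11: take 11 from right. Merged: [1, 7, 10, 11]
Compare 16 vs 11: take 11 from right. Merged: [1, 7, 10, 11, 11]
Compare 16 vs 29: take 16 from left. Merged: [1, 7, 10, 11, 11, 16]
Compare 17 vs 29: take 17 from left. Merged: [1, 7, 10, 11, 11, 16, 17]
Compare 35 vs 29: take 29 from right. Merged: [1, 7, 10, 11, 11, 16, 17, 29]
Compare 35 vs 30: take 30 from right. Merged: [1, 7, 10, 11, 11, 16, 17, 29, 30]
Compare 35 vs 38: take 35 from left. Merged: [1, 7, 10, 11, 11, 16, 17, 29, 30, 35]
Append remaining from right: [38]. Merged: [1, 7, 10, 11, 11, 16, 17, 29, 30, 35, 38]

Final merged array: [1, 7, 10, 11, 11, 16, 17, 29, 30, 35, 38]
Total comparisons: 10

The merged array is [1, 7, 10, 11, 11, 16, 17, 29, 30, 35, 38], requiring 10 comparisons. The merge step runs in O(n) time where n is the total number of elements.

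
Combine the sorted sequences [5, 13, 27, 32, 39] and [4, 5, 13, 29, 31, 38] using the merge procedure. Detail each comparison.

Merging process:

Compare 5 vs 4: take 4 from right. Merged: [4]
Compare 5 vs 5: take 5 from left. Merged: [4, 5]
Compare 13 vs 5: take 5 from right. Merged: [4, 5, 5]
Compare 13 vs 13: take 13 from left. Merged: [4, 5, 5, 13]
Compare 27 vs 13: take 13 from right. Merged: [4, 5, 5, 13, 13]
Compare 27 vs 29: take 27 from left. Merged: [4, 5, 5, 13, 13, 27]
Compare 32 vs 29: take 29 from right. Merged: [4, 5, 5, 13, 13, 27, 29]
Compare 32 vs 31: take 31 from right. Merged: [4, 5, 5, 13, 13, 27, 29, 31]
Compare 32 vs 38: take 32 from left. Merged: [4, 5, 5, 13, 13, 27, 29, 31, 32]
Compare 39 vs 38: take 38 from right. Merged: [4, 5, 5, 13, 13, 27, 29, 31, 32, 38]
Append remaining from left: [39]. Merged: [4, 5, 5, 13, 13, 27, 29, 31, 32, 38, 39]

Final merged array: [4, 5, 5, 13, 13, 27, 29, 31, 32, 38, 39]
Total comparisons: 10

The merged array is [4, 5, 5, 13, 13, 27, 29, 31, 32, 38, 39], requiring 10 comparisons. The merge step runs in O(n) time where n is the total number of elements.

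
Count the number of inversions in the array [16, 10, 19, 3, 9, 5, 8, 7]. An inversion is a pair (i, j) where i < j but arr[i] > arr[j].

Finding inversions in [16, 10, 19, 3, 9, 5, 8, 7]:

(0, 1): arr[0]=16 > arr[1]=10
(0, 3): arr[0]=16 > arr[3]=3
(0, 4): arr[0]=16 > arr[4]=9
(0, 5): arr[0]=16 > arr[5]=5
(0, 6): arr[0]=16 > arr[6]=8
(0, 7): arr[0]=16 > arr[7]=7
(1, 3): arr[1]=10 > arr[3]=3
(1, 4): arr[1]=10 > arr[4]=9
(1, 5): arr[1]=10 > arr[5]=5
(1, 6): arr[1]=10 > arr[6]=8
(1, 7): arr[1]=10 > arr[7]=7
(2, 3): arr[2]=19 > arr[3]=3
(2, 4): arr[2]=19 > arr[4]=9
(2, 5): arr[2]=19 > arr[5]=5
(2, 6): arr[2]=19 > arr[6]=8
(2, 7): arr[2]=19 > arr[7]=7
(4, 5): arr[4]=9 > arr[5]=5
(4, 6): arr[4]=9 > arr[6]=8
(4, 7): arr[4]=9 > arr[7]=7
(6, 7): arr[6]=8 > arr[7]=7

Total inversions: 20

The array has 20 inversion(s): (0,1), (0,3), (0,4), (0,5), (0,6), (0,7), (1,3), (1,4), (1,5), (1,6), (1,7), (2,3), (2,4), (2,5), (2,6), (2,7), (4,5), (4,6), (4,7), (6,7). Each pair (i,j) satisfies i < j and arr[i] > arr[j].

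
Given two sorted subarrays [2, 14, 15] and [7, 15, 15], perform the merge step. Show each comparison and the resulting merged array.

Merging process:

Compare 2 vs 7: take 2 from left. Merged: [2]
Compare 14 vs 7: take 7 from right. Merged: [2, 7]
Compare 14 vs 15: take 14 from left. Merged: [2, 7, 14]
Compare 15 vs 15: take 15 from left. Merged: [2, 7, 14, 15]
Append remaining from right: [15, 15]. Merged: [2, 7, 14, 15, 15, 15]

Final merged array: [2, 7, 14, 15, 15, 15]
Total comparisons: 4

The merged array is [2, 7, 14, 15, 15, 15], requiring 4 comparisons. The merge step runs in O(n) time where n is the total number of elements.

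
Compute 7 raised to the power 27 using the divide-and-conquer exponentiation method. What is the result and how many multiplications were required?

Computing 7^27 by squaring (build up from 7^1; each line after the first costs one multiplication):

7^1 = 7
7^2 = (7^1)^2 = 7^2 = 49
7^3 = 7 * 7^2 = 7 * 49 = 343
7^6 = (7^3)^2 = 343^2 = 117649
7^12 = (7^6)^2 = 117649^2 = 13841287201
7^13 = 7 * 7^12 = 7 * 13841287201 = 96889010407
7^26 = (7^13)^2 = 96889010407^2 = 9387480337647754305649
7^27 = 7 * 7^26 = 7 * 9387480337647754305649 = 65712362363534280139543

Result: 65712362363534280139543
Multiplications needed: 7 (7 lines after 7^1)

7^27 = 65712362363534280139543. Using exponentiation by squaring, this requires 7 multiplications. The key idea: if the exponent is even, square the half-power; if odd, multiply by the base once.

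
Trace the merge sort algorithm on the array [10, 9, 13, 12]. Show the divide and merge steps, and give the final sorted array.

Merge sort trace:

Split: [10, 9, 13, 12] -> [10, 9] and [13, 12]
  Split: [10, 9] -> [10] and [9]
  Merge: [10] + [9] -> [9, 10]
  Split: [13, 12] -> [13] and [12]
  Merge: [13] + [12] -> [12, 13]
Merge: [9, 10] + [12, 13] -> [9, 10, 12, 13]

Final sorted array: [9, 10, 12, 13]

The merge sort proceeds by recursively splitting the array and merging sorted halves.
After all merges, the sorted array is [9, 10, 12, 13].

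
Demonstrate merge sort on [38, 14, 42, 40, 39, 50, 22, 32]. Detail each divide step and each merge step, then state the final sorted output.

Merge sort trace:

Split: [38, 14, 42, 40, 39, 50, 22, 32] -> [38, 14, 42, 40] and [39, 50, 22, 32]
  Split: [38, 14, 42, 40] -> [38, 14] and [42, 40]
    Split: [38, 14] -> [38] and [14]
    Merge: [38] + [14] -> [14, 38]
    Split: [42, 40] -> [42] and [40]
    Merge: [42] + [40] -> [40, 42]
  Merge: [14, 38] + [40, 42] -> [14, 38, 40, 42]
  Split: [39, 50, 22, 32] -> [39, 50] and [22, 32]
    Split: [39, 50] -> [39] and [50]
    Merge: [39] + [50] -> [39, 50]
    Split: [22, 32] -> [22] and [32]
    Merge: [22] + [32] -> [22, 32]
  Merge: [39, 50] + [22, 32] -> [22, 32, 39, 50]
Merge: [14, 38, 40, 42] + [22, 32, 39, 50] -> [14, 22, 32, 38, 39, 40, 42, 50]

Final sorted array: [14, 22, 32, 38, 39, 40, 42, 50]

The merge sort proceeds by recursively splitting the array and merging sorted halves.
After all merges, the sorted array is [14, 22, 32, 38, 39, 40, 42, 50].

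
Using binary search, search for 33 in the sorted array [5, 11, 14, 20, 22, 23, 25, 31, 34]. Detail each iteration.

Binary search for 33 in [5, 11, 14, 20, 22, 23, 25, 31, 34]:

lo=0, hi=8, mid=4, arr[mid]=22 -> 22 < 33, search right half
lo=5, hi=8, mid=6, arr[mid]=25 -> 25 < 33, search right half
lo=7, hi=8, mid=7, arr[mid]=31 -> 31 < 33, search right half
lo=8, hi=8, mid=8, arr[mid]=34 -> 34 > 33, search left half
lo=8 > hi=7, target 33 not found

Binary search determines that 33 is not in the array after 4 comparisons. The search space was exhausted without finding the target.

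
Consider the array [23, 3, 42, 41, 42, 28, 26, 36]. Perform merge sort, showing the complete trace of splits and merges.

Merge sort trace:

Split: [23, 3, 42, 41, 42, 28, 26, 36] -> [23, 3, 42, 41] and [42, 28, 26, 36]
  Split: [23, 3, 42, 41] -> [23, 3] and [42, 41]
    Split: [23, 3] -> [23] and [3]
    Merge: [23] + [3] -> [3, 23]
    Split: [42, 41] -> [42] and [41]
    Merge: [42] + [41] -> [41, 42]
  Merge: [3, 23] + [41, 42] -> [3, 23, 41, 42]
  Split: [42, 28, 26, 36] -> [42, 28] and [26, 36]
    Split: [42, 28] -> [42] and [28]
    Merge: [42] + [28] -> [28, 42]
    Split: [26, 36] -> [26] and [36]
    Merge: [26] + [36] -> [26, 36]
  Merge: [28, 42] + [26, 36] -> [26, 28, 36, 42]
Merge: [3, 23, 41, 42] + [26, 28, 36, 42] -> [3, 23, 26, 28, 36, 41, 42, 42]

Final sorted array: [3, 23, 26, 28, 36, 41, 42, 42]

The merge sort proceeds by recursively splitting the array and merging sorted halves.
After all merges, the sorted array is [3, 23, 26, 28, 36, 41, 42, 42].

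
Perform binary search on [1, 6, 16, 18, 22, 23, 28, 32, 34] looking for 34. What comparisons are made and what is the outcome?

Binary search for 34 in [1, 6, 16, 18, 22, 23, 28, 32, 34]:

lo=0, hi=8, mid=4, arr[mid]=22 -> 22 < 34, search right half
lo=5, hi=8, mid=6, arr[mid]=28 -> 28 < 34, search right half
lo=7, hi=8, mid=7, arr[mid]=32 -> 32 < 34, search right half
lo=8, hi=8, mid=8, arr[mid]=34 -> Found target at index 8!

Binary search finds 34 at index 8 after 4 comparisons. The search repeatedly halves the search space by comparing with the middle element.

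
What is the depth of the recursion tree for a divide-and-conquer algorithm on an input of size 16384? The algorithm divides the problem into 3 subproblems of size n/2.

For divide and conquer with division factor 2:

Problem sizes at each level:
Level 0: 16384
Level 1: 8192
Level 2: 4096
Level 3: 2048
Level 4: 1024
Level 5: 512
Level 6: 256
Level 7: 128
Level 8: 64
Level 9: 32
Level 10: 16
Level 11: 8
Level 12: 4
Level 13: 2
Level 14: 1

The root is level 0 and the size-1 base case is level 14 (the tree spans levels 0 through 14, i.e. 15 levels counting the root), so the depth is the number of divisions: log_2(16384) = 14

The recursion tree depth is log_2(16384) = 14. At each level, the problem size is divided by 2, so it takes 14 divisions to reduce to a base case of size 1. The algorithm makes 3 recursive calls at each level.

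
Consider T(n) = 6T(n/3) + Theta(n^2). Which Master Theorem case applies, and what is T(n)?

Master Theorem for T(n) = 6T(n/3) + O(n^2):

a = 6, b = 3, c = 2
log_b(a) = log_3(6) = 1.6309

Case 3: c = 2 > log_3(6) = 1.6309
T(n) = O(n^2) = O(n^2)

For T(n) = 6T(n/3) + O(n^2): log_3(6) = 1.6309. This is Case 3 of the Master Theorem (c > log_b(a), work dominated by root), giving O(n^2).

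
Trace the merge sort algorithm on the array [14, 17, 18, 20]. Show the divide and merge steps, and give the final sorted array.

Merge sort trace:

Split: [14, 17, 18, 20] -> [14, 17] and [18, 20]
  Split: [14, 17] -> [14] and [17]
  Merge: [14] + [17] -> [14, 17]
  Split: [18, 20] -> [18] and [20]
  Merge: [18] + [20] -> [18, 20]
Merge: [14, 17] + [18, 20] -> [14, 17, 18, 20]

Final sorted array: [14, 17, 18, 20]

The merge sort proceeds by recursively splitting the array and merging sorted halves.
After all merges, the sorted array is [14, 17, 18, 20].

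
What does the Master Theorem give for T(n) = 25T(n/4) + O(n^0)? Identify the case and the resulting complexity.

Master Theorem for T(n) = 25T(n/4) + O(n^0):

a = 25, b = 4, c = 0
log_b(a) = log_4(25) = 2.3219

Case 1: c = 0 < log_4(25) = 2.3219
T(n) = O(n^(log_4 25))

For T(n) = 25T(n/4) + O(n^0): log_4(25) = 2.3219. This is Case 1 of the Master Theorem (c < log_b(a), work dominated by leaves), giving O(n^(log_4 25)).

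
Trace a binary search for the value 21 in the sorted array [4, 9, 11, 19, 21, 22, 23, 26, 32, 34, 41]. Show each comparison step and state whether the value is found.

Binary search for 21 in [4, 9, 11, 19, 21, 22, 23, 26, 32, 34, 41]:

lo=0, hi=10, mid=5, arr[mid]=22 -> 22 > 21, search left half
lo=0, hi=4, mid=2, arr[mid]=11 -> 11 < 21, search right half
lo=3, hi=4, mid=3, arr[mid]=19 -> 19 < 21, search right half
lo=4, hi=4, mid=4, arr[mid]=21 -> Found target at index 4!

Binary search finds 21 at index 4 after 4 comparisons. The search repeatedly halves the search space by comparing with the middle element.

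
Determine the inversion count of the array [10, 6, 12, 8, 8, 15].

Finding inversions in [10, 6, 12, 8, 8, 15]:

(0, 1): arr[0]=10 > arr[1]=6
(0, 3): arr[0]=10 > arr[3]=8
(0, 4): arr[0]=10 > arr[4]=8
(2, 3): arr[2]=12 > arr[3]=8
(2, 4): arr[2]=12 > arr[4]=8

Total inversions: 5

The array has 5 inversion(s): (0,1), (0,3), (0,4), (2,3), (2,4). Each pair (i,j) satisfies i < j and arr[i] > arr[j].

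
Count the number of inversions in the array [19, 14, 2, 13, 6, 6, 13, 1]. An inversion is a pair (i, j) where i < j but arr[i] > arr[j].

Finding inversions in [19, 14, 2, 13, 6, 6, 13, 1]:

(0, 1): arr[0]=19 > arr[1]=14
(0, 2): arr[0]=19 > arr[2]=2
(0, 3): arr[0]=19 > arr[3]=13
(0, 4): arr[0]=19 > arr[4]=6
(0, 5): arr[0]=19 > arr[5]=6
(0, 6): arr[0]=19 > arr[6]=13
(0, 7): arr[0]=19 > arr[7]=1
(1, 2): arr[1]=14 > arr[2]=2
(1, 3): arr[1]=14 > arr[3]=13
(1, 4): arr[1]=14 > arr[4]=6
(1, 5): arr[1]=14 > arr[5]=6
(1, 6): arr[1]=14 > arr[6]=13
(1, 7): arr[1]=14 > arr[7]=1
(2, 7): arr[2]=2 > arr[7]=1
(3, 4): arr[3]=13 > arr[4]=6
(3, 5): arr[3]=13 > arr[5]=6
(3, 7): arr[3]=13 > arr[7]=1
(4, 7): arr[4]=6 > arr[7]=1
(5, 7): arr[5]=6 > arr[7]=1
(6, 7): arr[6]=13 > arr[7]=1

Total inversions: 20

The array has 20 inversion(s): (0,1), (0,2), (0,3), (0,4), (0,5), (0,6), (0,7), (1,2), (1,3), (1,4), (1,5), (1,6), (1,7), (2,7), (3,4), (3,5), (3,7), (4,7), (5,7), (6,7). Each pair (i,j) satisfies i < j and arr[i] > arr[j].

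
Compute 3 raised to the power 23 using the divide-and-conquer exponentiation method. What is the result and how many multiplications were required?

Computing 3^23 by squaring (build up from 3^1; each line after the first costs one multiplication):

3^1 = 3
3^2 = (3^1)^2 = 3^2 = 9
3^4 = (3^2)^2 = 9^2 = 81
3^5 = 3 * 3^4 = 3 * 81 = 243
3^10 = (3^5)^2 = 243^2 = 59049
3^11 = 3 * 3^10 = 3 * 59049 = 177147
3^22 = (3^11)^2 = 177147^2 = 31381059609
3^23 = 3 * 3^22 = 3 * 31381059609 = 94143178827

Result: 94143178827
Multiplications needed: 7 (7 lines after 3^1)

3^23 = 94143178827. Using exponentiation by squaring, this requires 7 multiplications. The key idea: if the exponent is even, square the half-power; if odd, multiply by the base once.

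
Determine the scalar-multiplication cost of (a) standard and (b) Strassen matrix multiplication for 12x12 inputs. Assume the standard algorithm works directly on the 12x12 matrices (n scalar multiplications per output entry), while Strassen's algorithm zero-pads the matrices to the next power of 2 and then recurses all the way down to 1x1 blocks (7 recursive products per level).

Matrix multiplication for 12x12 matrices:

Strassen's algorithm requires power-of-2 dimensions. Pad 12x12 to 16x16 (next power of 2).

Standard algorithm: 12^3 = 1728 multiplications
Strassen's algorithm: 7^(log2(16)) = 7^4 = 2401 multiplications
Difference: 1728 - 2401 = -673 (Strassen uses MORE here due to padding overhead — for small or just-over-power-of-2 n, padding can outweigh the per-level savings)

Standard: 1728 multiplications (12^3). Strassen: 2401 multiplications (7^4, after padding to 16x16). Strassen reduces 8 recursive multiplications to 7 at each level.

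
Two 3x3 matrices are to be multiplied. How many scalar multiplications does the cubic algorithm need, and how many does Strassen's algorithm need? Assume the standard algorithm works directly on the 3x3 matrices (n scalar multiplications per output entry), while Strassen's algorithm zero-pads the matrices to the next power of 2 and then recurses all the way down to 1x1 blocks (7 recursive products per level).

Matrix multiplication for 3x3 matrices:

Strassen's algorithm requires power-of-2 dimensions. Pad 3x3 to 4x4 (next power of 2).

Standard algorithm: 3^3 = 27 multiplications
Strassen's algorithm: 7^(log2(4)) = 7^2 = 49 multiplications
Difference: 27 - 49 = -22 (Strassen uses MORE here due to padding overhead — for small or just-over-power-of-2 n, padding can outweigh the per-level savings)

Standard: 27 multiplications (3^3). Strassen: 49 multiplications (7^2, after padding to 4x4). Strassen reduces 8 recursive multiplications to 7 at each level.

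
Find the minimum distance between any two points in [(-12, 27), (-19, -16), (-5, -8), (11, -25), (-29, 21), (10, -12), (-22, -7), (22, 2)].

Computing all pairwise distances among 8 points:

d((-12, 27), (-19, -16)) = 43.566
d((-12, 27), (-5, -8)) = 35.6931
d((-12, 27), (11, -25)) = 56.8595
d((-12, 27), (-29, 21)) = 18.0278
d((-12, 27), (10, -12)) = 44.7772
d((-12, 27), (-22, -7)) = 35.4401
d((-12, 27), (22, 2)) = 42.2019
d((-19, -16), (-5, -8)) = 16.1245
d((-19, -16), (11, -25)) = 31.3209
d((-19, -16), (-29, 21)) = 38.3275
d((-19, -16), (10, -12)) = 29.2746
d((-19, -16), (-22, -7)) = 9.4868 <-- minimum
d((-19, -16), (22, 2)) = 44.7772
d((-5, -8), (11, -25)) = 23.3452
d((-5, -8), (-29, 21)) = 37.6431
d((-5, -8), (10, -12)) = 15.5242
d((-5, -8), (-22, -7)) = 17.0294
d((-5, -8), (22, 2)) = 28.7924
d((11, -25), (-29, 21)) = 60.959
d((11, -25), (10, -12)) = 13.0384
d((11, -25), (-22, -7)) = 37.5899
d((11, -25), (22, 2)) = 29.1548
d((-29, 21), (10, -12)) = 51.0882
d((-29, 21), (-22, -7)) = 28.8617
d((-29, 21), (22, 2)) = 54.4243
d((10, -12), (-22, -7)) = 32.3883
d((10, -12), (22, 2)) = 18.4391
d((-22, -7), (22, 2)) = 44.911

Closest pair: (-19, -16) and (-22, -7) with distance 9.4868

The closest pair is (-19, -16) and (-22, -7) with Euclidean distance 9.4868. For 8 points, brute-force pairwise comparison is shown above. For large n, the divide-and-conquer algorithm (sort by x, recurse on halves, check the dividing strip) achieves O(n log n).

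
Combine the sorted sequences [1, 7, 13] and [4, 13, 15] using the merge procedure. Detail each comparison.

Merging process:

Compare 1 vs 4: take 1 from left. Merged: [1]
Compare 7 vs 4: take 4 from right. Merged: [1, 4]
Compare 7 vs 13: take 7 from left. Merged: [1, 4, 7]
Compare 13 vs 13: take 13 from left. Merged: [1, 4, 7, 13]
Append remaining from right: [13, 15]. Merged: [1, 4, 7, 13, 13, 15]

Final merged array: [1, 4, 7, 13, 13, 15]
Total comparisons: 4

The merged array is [1, 4, 7, 13, 13, 15], requiring 4 comparisons. The merge step runs in O(n) time where n is the total number of elements.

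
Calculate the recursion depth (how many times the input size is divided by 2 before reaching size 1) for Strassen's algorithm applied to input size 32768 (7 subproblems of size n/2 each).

For divide and conquer with division factor 2:

Problem sizes at each level:
Level 0: 32768
Level 1: 16384
Level 2: 8192
Level 3: 4096
Level 4: 2048
Level 5: 1024
Level 6: 512
Level 7: 256
Level 8: 128
Level 9: 64
Level 10: 32
Level 11: 16
Level 12: 8
Level 13: 4
Level 14: 2
Level 15: 1

The root is level 0 and the size-1 base case is level 15 (the tree spans levels 0 through 15, i.e. 16 levels counting the root), so the depth is the number of divisions: log_2(32768) = 15

The recursion tree depth is log_2(32768) = 15. At each level, the problem size is divided by 2, so it takes 15 divisions to reduce to a base case of size 1. The algorithm makes 7 recursive calls at each level.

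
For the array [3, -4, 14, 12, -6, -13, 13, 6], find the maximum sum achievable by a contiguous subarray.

Using Kadane's algorithm on [3, -4, 14, 12, -6, -13, 13, 6]:

Scanning through the array:
Position 1 (value -4): max_ending_here = -1, max_so_far = 3
Position 2 (value 14): max_ending_here = 14, max_so_far = 14
Position 3 (value 12): max_ending_here = 26, max_so_far = 26
Position 4 (value -6): max_ending_here = 20, max_so_far = 26
Position 5 (value -13): max_ending_here = 7, max_so_far = 26
Position 6 (value 13): max_ending_here = 20, max_so_far = 26
Position 7 (value 6): max_ending_here = 26, max_so_far = 26

Maximum subarray: [14, 12]
Maximum sum: 26

The maximum subarray is [14, 12] with sum 26. This subarray runs from index 2 to index 3.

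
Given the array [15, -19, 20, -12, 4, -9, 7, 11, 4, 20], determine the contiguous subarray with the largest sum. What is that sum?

Using Kadane's algorithm on [15, -19, 20, -12, 4, -9, 7, 11, 4, 20]:

Scanning through the array:
Position 1 (value -19): max_ending_here = -4, max_so_far = 15
Position 2 (value 20): max_ending_here = 20, max_so_far = 20
Position 3 (value -12): max_ending_here = 8, max_so_far = 20
Position 4 (value 4): max_ending_here = 12, max_so_far = 20
Position 5 (value -9): max_ending_here = 3, max_so_far = 20
Position 6 (value 7): max_ending_here = 10, max_so_far = 20
Position 7 (value 11): max_ending_here = 21, max_so_far = 21
Position 8 (value 4): max_ending_here = 25, max_so_far = 25
Position 9 (value 20): max_ending_here = 45, max_so_far = 45

Maximum subarray: [20, -12, 4, -9, 7, 11, 4, 20]
Maximum sum: 45

The maximum subarray is [20, -12, 4, -9, 7, 11, 4, 20] with sum 45. This subarray runs from index 2 to index 9.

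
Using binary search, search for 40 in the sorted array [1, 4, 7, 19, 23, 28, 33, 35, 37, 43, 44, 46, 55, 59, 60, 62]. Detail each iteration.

Binary search for 40 in [1, 4, 7, 19, 23, 28, 33, 35, 37, 43, 44, 46, 55, 59, 60, 62]:

lo=0, hi=15, mid=7, arr[mid]=35 -> 35 < 40, search right half
lo=8, hi=15, mid=11, arr[mid]=46 -> 46 > 40, search left half
lo=8, hi=10, mid=9, arr[mid]=43 -> 43 > 40, search left half
lo=8, hi=8, mid=8, arr[mid]=37 -> 37 < 40, search right half
lo=9 > hi=8, target 40 not found

Binary search determines that 40 is not in the array after 4 comparisons. The search space was exhausted without finding the target.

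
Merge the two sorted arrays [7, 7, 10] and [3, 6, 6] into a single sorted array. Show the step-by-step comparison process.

Merging process:

Compare 7 vs 3: take 3 from right. Merged: [3]
Compare 7 vs 6: take 6 from right. Merged: [3, 6]
Compare 7 vs 6: take 6 from right. Merged: [3, 6, 6]
Append remaining from left: [7, 7, 10]. Merged: [3, 6, 6, 7, 7, 10]

Final merged array: [3, 6, 6, 7, 7, 10]
Total comparisons: 3

The merged array is [3, 6, 6, 7, 7, 10], requiring 3 comparisons. The merge step runs in O(n) time where n is the total number of elements.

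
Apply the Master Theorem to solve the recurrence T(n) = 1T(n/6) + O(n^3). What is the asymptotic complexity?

Master Theorem for T(n) = 1T(n/6) + O(n^3):

a = 1, b = 6, c = 3
log_b(a) = log_6(1) = 0.0000

Case 3: c = 3 > log_6(1) = 0.0000
T(n) = O(n^3) = O(n^3)

For T(n) = 1T(n/6) + O(n^3): log_6(1) = 0.0000. This is Case 3 of the Master Theorem (c > log_b(a), work dominated by root), giving O(n^3).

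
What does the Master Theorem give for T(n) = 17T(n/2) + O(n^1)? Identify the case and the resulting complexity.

Master Theorem for T(n) = 17T(n/2) + O(n^1):

a = 17, b = 2, c = 1
log_b(a) = log_2(17) = 4.0875

Case 1: c = 1 < log_2(17) = 4.0875
T(n) = O(n^(log_2 17))

For T(n) = 17T(n/2) + O(n^1): log_2(17) = 4.0875. This is Case 1 of the Master Theorem (c < log_b(a), work dominated by leaves), giving O(n^(log_2 17)).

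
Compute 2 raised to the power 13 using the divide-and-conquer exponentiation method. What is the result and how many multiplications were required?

Computing 2^13 by squaring (build up from 2^1; each line after the first costs one multiplication):

2^1 = 2
2^2 = (2^1)^2 = 2^2 = 4
2^3 = 2 * 2^2 = 2 * 4 = 8
2^6 = (2^3)^2 = 8^2 = 64
2^12 = (2^6)^2 = 64^2 = 4096
2^13 = 2 * 2^12 = 2 * 4096 = 8192

Result: 8192
Multiplications needed: 5 (5 lines after 2^1)

2^13 = 8192. Using exponentiation by squaring, this requires 5 multiplications. The key idea: if the exponent is even, square the half-power; if odd, multiply by the base once.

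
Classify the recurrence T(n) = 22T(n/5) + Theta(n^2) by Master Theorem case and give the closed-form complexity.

Master Theorem for T(n) = 22T(n/5) + O(n^2):

a = 22, b = 5, c = 2
log_b(a) = log_5(22) = 1.9206

Case 3: c = 2 > log_5(22) = 1.9206
T(n) = O(n^2) = O(n^2)

For T(n) = 22T(n/5) + O(n^2): log_5(22) = 1.9206. This is Case 3 of the Master Theorem (c > log_b(a), work dominated by root), giving O(n^2).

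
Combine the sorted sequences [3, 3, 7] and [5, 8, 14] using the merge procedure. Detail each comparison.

Merging process:

Compare 3 vs 5: take 3 from left. Merged: [3]
Compare 3 vs 5: take 3 from left. Merged: [3, 3]
Compare 7 vs 5: take 5 from right. Merged: [3, 3, 5]
Compare 7 vs 8: take 7 from left. Merged: [3, 3, 5, 7]
Append remaining from right: [8, 14]. Merged: [3, 3, 5, 7, 8, 14]

Final merged array: [3, 3, 5, 7, 8, 14]
Total comparisons: 4

The merged array is [3, 3, 5, 7, 8, 14], requiring 4 comparisons. The merge step runs in O(n) time where n is the total number of elements.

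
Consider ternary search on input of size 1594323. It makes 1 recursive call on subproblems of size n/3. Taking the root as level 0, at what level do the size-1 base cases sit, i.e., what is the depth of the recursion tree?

For divide and conquer with division factor 3:

Problem sizes at each level:
Level 0: 1594323
Level 1: 531441
Level 2: 177147
Level 3: 59049
Level 4: 19683
Level 5: 6561
Level 6: 2187
Level 7: 729
Level 8: 243
Level 9: 81
Level 10: 27
Level 11: 9
Level 12: 3
Level 13: 1

The root is level 0 and the size-1 base case is level 13 (the tree spans levels 0 through 13, i.e. 14 levels counting the root), so the depth is the number of divisions: log_3(1594323) = 13

The recursion tree depth is log_3(1594323) = 13. At each level, the problem size is divided by 3, so it takes 13 divisions to reduce to a base case of size 1. The algorithm makes 1 recursive call at each level.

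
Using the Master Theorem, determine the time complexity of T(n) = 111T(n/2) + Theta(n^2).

Master Theorem for T(n) = 111T(n/2) + O(n^2):

a = 111, b = 2, c = 2
log_b(a) = log_2(111) = 6.7944

Case 1: c = 2 < log_2(111) = 6.7944
T(n) = O(n^(log_2 111))

For T(n) = 111T(n/2) + O(n^2): log_2(111) = 6.7944. This is Case 1 of the Master Theorem (c < log_b(a), work dominated by leaves), giving O(n^(log_2 111)).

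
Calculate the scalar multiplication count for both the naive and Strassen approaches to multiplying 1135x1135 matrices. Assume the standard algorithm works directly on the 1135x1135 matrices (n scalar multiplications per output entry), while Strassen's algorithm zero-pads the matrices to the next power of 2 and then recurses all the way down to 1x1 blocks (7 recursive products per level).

Matrix multiplication for 1135x1135 matrices:

Strassen's algorithm requires power-of-2 dimensions. Pad 1135x1135 to 2048x2048 (next power of 2).

Standard algorithm: 1135^3 = 1462135375 multiplications
Strassen's algorithm: 7^(log2(2048)) = 7^11 = 1977326743 multiplications
Difference: 1462135375 - 1977326743 = -515191368 (Strassen uses MORE here due to padding overhead — for small or just-over-power-of-2 n, padding can outweigh the per-level savings)

Standard: 1462135375 multiplications (1135^3). Strassen: 1977326743 multiplications (7^11, after padding to 2048x2048). Strassen reduces 8 recursive multiplications to 7 at each level.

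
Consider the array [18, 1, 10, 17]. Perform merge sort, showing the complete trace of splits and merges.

Merge sort trace:

Split: [18, 1, 10, 17] -> [18, 1] and [10, 17]
  Split: [18, 1] -> [18] and [1]
  Merge: [18] + [1] -> [1, 18]
  Split: [10, 17] -> [10] and [17]
  Merge: [10] + [17] -> [10, 17]
Merge: [1, 18] + [10, 17] -> [1, 10, 17, 18]

Final sorted array: [1, 10, 17, 18]

The merge sort proceeds by recursively splitting the array and merging sorted halves.
After all merges, the sorted array is [1, 10, 17, 18].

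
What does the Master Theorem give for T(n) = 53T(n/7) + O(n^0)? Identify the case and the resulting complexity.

Master Theorem for T(n) = 53T(n/7) + O(n^0):

a = 53, b = 7, c = 0
log_b(a) = log_7(53) = 2.0403

Case 1: c = 0 < log_7(53) = 2.0403
T(n) = O(n^(log_7 53))

For T(n) = 53T(n/7) + O(n^0): log_7(53) = 2.0403. This is Case 1 of the Master Theorem (c < log_b(a), work dominated by leaves), giving O(n^(log_7 53)).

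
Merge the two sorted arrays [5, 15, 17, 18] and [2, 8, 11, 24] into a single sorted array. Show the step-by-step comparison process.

Merging process:

Compare 5 vs 2: take 2 from right. Merged: [2]
Compare 5 vs 8: take 5 from left. Merged: [2, 5]
Compare 15 vs 8: take 8 from right. Merged: [2, 5, 8]
Compare 15 vs 11: take 11 from right. Merged: [2, 5, 8, 11]
Compare 15 vs 24: take 15 from left. Merged: [2, 5, 8, 11, 15]
Compare 17 vs 24: take 17 from left. Merged: [2, 5, 8, 11, 15, 17]
Compare 18 vs 24: take 18 from left. Merged: [2, 5, 8, 11, 15, 17, 18]
Append remaining from right: [24]. Merged: [2, 5, 8, 11, 15, 17, 18, 24]

Final merged array: [2, 5, 8, 11, 15, 17, 18, 24]
Total comparisons: 7

The merged array is [2, 5, 8, 11, 15, 17, 18, 24], requiring 7 comparisons. The merge step runs in O(n) time where n is the total number of elements.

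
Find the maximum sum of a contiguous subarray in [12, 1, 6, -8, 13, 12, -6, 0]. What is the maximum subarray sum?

Using Kadane's algorithm on [12, 1, 6, -8, 13, 12, -6, 0]:

Scanning through the array:
Position 1 (value 1): max_ending_here = 13, max_so_far = 13
Position 2 (value 6): max_ending_here = 19, max_so_far = 19
Position 3 (value -8): max_ending_here = 11, max_so_far = 19
Position 4 (value 13): max_ending_here = 24, max_so_far = 24
Position 5 (value 12): max_ending_here = 36, max_so_far = 36
Position 6 (value -6): max_ending_here = 30, max_so_far = 36
Position 7 (value 0): max_ending_here = 30, max_so_far = 36

Maximum subarray: [12, 1, 6, -8, 13, 12]
Maximum sum: 36

The maximum subarray is [12, 1, 6, -8, 13, 12] with sum 36. This subarray runs from index 0 to index 5.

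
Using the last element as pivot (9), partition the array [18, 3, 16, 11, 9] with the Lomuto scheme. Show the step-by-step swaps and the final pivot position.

Lomuto partition with pivot = 9:

Initial array: [18, 3, 16, 11, 9]

arr[0]=18 > 9: no swap
arr[1]=3 <= 9: swap with position 0, array becomes [3, 18, 16, 11, 9]
arr[2]=16 > 9: no swap
arr[3]=11 > 9: no swap

Place pivot at position 1: [3, 9, 16, 11, 18]
Pivot position: 1

After partitioning with pivot 9, the array becomes [3, 9, 16, 11, 18]. The pivot is placed at index 1. All elements to the left of the pivot are <= 9, and all elements to the right are > 9.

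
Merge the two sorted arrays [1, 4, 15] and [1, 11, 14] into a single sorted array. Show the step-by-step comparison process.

Merging process:

Compare 1 vs 1: take 1 from left. Merged: [1]
Compare 4 vs 1: take 1 from right. Merged: [1, 1]
Compare 4 vs 11: take 4 from left. Merged: [1, 1, 4]
Compare 15 vs 11: take 11 from right. Merged: [1, 1, 4, 11]
Compare 15 vs 14: take 14 from right. Merged: [1, 1, 4, 11, 14]
Append remaining from left: [15]. Merged: [1, 1, 4, 11, 14, 15]

Final merged array: [1, 1, 4, 11, 14, 15]
Total comparisons: 5

The merged array is [1, 1, 4, 11, 14, 15], requiring 5 comparisons. The merge step runs in O(n) time where n is the total number of elements.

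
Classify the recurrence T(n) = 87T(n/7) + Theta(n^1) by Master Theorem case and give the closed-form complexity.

Master Theorem for T(n) = 87T(n/7) + O(n^1):

a = 87, b = 7, c = 1
log_b(a) = log_7(87) = 2.2950

Case 1: c = 1 < log_7(87) = 2.2950
T(n) = O(n^(log_7 87))

For T(n) = 87T(n/7) + O(n^1): log_7(87) = 2.2950. This is Case 1 of the Master Theorem (c < log_b(a), work dominated by leaves), giving O(n^(log_7 87)).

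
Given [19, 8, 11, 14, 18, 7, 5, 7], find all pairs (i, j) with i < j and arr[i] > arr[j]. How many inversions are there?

Finding inversions in [19, 8, 11, 14, 18, 7, 5, 7]:

(0, 1): arr[0]=19 > arr[1]=8
(0, 2): arr[0]=19 > arr[2]=11
(0, 3): arr[0]=19 > arr[3]=14
(0, 4): arr[0]=19 > arr[4]=18
(0, 5): arr[0]=19 > arr[5]=7
(0, 6): arr[0]=19 > arr[6]=5
(0, 7): arr[0]=19 > arr[7]=7
(1, 5): arr[1]=8 > arr[5]=7
(1, 6): arr[1]=8 > arr[6]=5
(1, 7): arr[1]=8 > arr[7]=7
(2, 5): arr[2]=11 > arr[5]=7
(2, 6): arr[2]=11 > arr[6]=5
(2, 7): arr[2]=11 > arr[7]=7
(3, 5): arr[3]=14 > arr[5]=7
(3, 6): arr[3]=14 > arr[6]=5
(3, 7): arr[3]=14 > arr[7]=7
(4, 5): arr[4]=18 > arr[5]=7
(4, 6): arr[4]=18 > arr[6]=5
(4, 7): arr[4]=18 > arr[7]=7
(5, 6): arr[5]=7 > arr[6]=5

Total inversions: 20

The array has 20 inversion(s): (0,1), (0,2), (0,3), (0,4), (0,5), (0,6), (0,7), (1,5), (1,6), (1,7), (2,5), (2,6), (2,7), (3,5), (3,6), (3,7), (4,5), (4,6), (4,7), (5,6). Each pair (i,j) satisfies i < j and arr[i] > arr[j].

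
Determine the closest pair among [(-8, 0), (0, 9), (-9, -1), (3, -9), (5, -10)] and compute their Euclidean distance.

Computing all pairwise distances among 5 points:

d((-8, 0), (0, 9)) = 12.0416
d((-8, 0), (-9, -1)) = 1.4142 <-- minimum
d((-8, 0), (3, -9)) = 14.2127
d((-8, 0), (5, -10)) = 16.4012
d((0, 9), (-9, -1)) = 13.4536
d((0, 9), (3, -9)) = 18.2483
d((0, 9), (5, -10)) = 19.6469
d((-9, -1), (3, -9)) = 14.4222
d((-9, -1), (5, -10)) = 16.6433
d((3, -9), (5, -10)) = 2.2361

Closest pair: (-8, 0) and (-9, -1) with distance 1.4142

The closest pair is (-8, 0) and (-9, -1) with Euclidean distance 1.4142. For 5 points, brute-force pairwise comparison is shown above. For large n, the divide-and-conquer algorithm (sort by x, recurse on halves, check the dividing strip) achieves O(n log n).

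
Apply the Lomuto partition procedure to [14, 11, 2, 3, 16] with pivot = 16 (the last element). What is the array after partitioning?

Lomuto partition with pivot = 16:

Initial array: [14, 11, 2, 3, 16]

arr[0]=14 <= 16: swap with position 0, array becomes [14, 11, 2, 3, 16]
arr[1]=11 <= 16: swap with position 1, array becomes [14, 11, 2, 3, 16]
arr[2]=2 <= 16: swap with position 2, array becomes [14, 11, 2, 3, 16]
arr[3]=3 <= 16: swap with position 3, array becomes [14, 11, 2, 3, 16]

Place pivot at position 4: [14, 11, 2, 3, 16]
Pivot position: 4

After partitioning with pivot 16, the array becomes [14, 11, 2, 3, 16]. The pivot is placed at index 4. All elements to the left of the pivot are <= 16, and all elements to the right are > 16.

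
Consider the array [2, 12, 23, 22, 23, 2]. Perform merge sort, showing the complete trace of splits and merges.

Merge sort trace:

Split: [2, 12, 23, 22, 23, 2] -> [2, 12, 23] and [22, 23, 2]
  Split: [2, 12, 23] -> [2] and [12, 23]
    Split: [12, 23] -> [12] and [23]
    Merge: [12] + [23] -> [12, 23]
  Merge: [2] + [12, 23] -> [2, 12, 23]
  Split: [22, 23, 2] -> [22] and [23, 2]
    Split: [23, 2] -> [23] and [2]
    Merge: [23] + [2] -> [2, 23]
  Merge: [22] + [2, 23] -> [2, 22, 23]
Merge: [2, 12, 23] + [2, 22, 23] -> [2, 2, 12, 22, 23, 23]

Final sorted array: [2, 2, 12, 22, 23, 23]

The merge sort proceeds by recursively splitting the array and merging sorted halves.
After all merges, the sorted array is [2, 2, 12, 22, 23, 23].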